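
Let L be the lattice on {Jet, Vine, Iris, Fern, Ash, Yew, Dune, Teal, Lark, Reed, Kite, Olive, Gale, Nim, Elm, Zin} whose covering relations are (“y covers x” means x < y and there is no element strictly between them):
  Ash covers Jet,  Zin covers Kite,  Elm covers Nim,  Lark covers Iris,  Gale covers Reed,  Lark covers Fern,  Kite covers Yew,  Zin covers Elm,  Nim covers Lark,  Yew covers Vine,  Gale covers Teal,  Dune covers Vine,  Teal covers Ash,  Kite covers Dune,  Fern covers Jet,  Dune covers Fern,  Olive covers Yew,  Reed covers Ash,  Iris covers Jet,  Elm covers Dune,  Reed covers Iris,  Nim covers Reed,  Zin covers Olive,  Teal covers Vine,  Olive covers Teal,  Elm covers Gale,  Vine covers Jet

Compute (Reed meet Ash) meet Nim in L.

Reed ∧ Ash = Ash
Ash ∧ Nim = Ash

Ash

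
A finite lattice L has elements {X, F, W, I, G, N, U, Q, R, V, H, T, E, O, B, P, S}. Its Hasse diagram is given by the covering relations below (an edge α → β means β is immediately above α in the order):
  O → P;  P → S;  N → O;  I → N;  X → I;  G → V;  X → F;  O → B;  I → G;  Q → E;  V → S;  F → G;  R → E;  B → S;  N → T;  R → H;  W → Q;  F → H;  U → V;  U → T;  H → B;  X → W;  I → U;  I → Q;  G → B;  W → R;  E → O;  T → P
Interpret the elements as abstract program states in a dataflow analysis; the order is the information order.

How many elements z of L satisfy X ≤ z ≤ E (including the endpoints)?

The interval [X, E] = {E, I, Q, R, W, X}, which has 6 elements.

6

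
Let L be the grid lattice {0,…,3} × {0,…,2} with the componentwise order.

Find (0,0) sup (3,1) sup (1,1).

(3,1)

In a product of chains, the join is componentwise max, giving (3,1).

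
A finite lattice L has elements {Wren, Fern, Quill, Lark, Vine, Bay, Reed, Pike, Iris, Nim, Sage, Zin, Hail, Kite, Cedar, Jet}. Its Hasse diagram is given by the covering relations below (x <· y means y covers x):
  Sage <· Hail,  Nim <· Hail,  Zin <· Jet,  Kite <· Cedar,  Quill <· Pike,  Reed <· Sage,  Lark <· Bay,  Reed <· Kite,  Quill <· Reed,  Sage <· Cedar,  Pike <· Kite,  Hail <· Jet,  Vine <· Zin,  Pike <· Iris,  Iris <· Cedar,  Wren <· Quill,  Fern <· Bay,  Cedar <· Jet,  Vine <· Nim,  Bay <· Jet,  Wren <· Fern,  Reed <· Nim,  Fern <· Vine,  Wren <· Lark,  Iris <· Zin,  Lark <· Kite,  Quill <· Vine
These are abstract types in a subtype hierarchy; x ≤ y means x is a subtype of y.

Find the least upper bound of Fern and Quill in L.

Common upper bounds of {Fern, Quill}: Hail, Jet, Nim, Vine, Zin.
The least among these is Vine.

Vine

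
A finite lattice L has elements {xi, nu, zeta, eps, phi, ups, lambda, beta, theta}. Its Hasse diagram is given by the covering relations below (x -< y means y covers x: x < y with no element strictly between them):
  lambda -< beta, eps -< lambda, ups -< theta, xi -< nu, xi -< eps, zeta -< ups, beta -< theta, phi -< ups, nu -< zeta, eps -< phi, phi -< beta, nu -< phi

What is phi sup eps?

phi

Common upper bounds of {phi, eps}: beta, phi, theta, ups.
The least among these is phi.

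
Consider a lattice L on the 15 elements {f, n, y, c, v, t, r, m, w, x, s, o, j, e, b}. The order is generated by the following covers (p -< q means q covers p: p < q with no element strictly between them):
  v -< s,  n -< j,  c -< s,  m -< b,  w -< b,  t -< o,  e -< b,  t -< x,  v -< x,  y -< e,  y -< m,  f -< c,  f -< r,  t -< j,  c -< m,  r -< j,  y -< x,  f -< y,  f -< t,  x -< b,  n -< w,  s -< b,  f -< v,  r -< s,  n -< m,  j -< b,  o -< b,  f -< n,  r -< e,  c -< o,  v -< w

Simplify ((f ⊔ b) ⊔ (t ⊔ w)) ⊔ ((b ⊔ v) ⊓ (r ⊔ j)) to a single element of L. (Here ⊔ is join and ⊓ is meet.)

f ∨ b = b
t ∨ w = b
b ∨ b = b
b ∨ v = b
r ∨ j = j
b ∧ j = j
b ∨ j = b

b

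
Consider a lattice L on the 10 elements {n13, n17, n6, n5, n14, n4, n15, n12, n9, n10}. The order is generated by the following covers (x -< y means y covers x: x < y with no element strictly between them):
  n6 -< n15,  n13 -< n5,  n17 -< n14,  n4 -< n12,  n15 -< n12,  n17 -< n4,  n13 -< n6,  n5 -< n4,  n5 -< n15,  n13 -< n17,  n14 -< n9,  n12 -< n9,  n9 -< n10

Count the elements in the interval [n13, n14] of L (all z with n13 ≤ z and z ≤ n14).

The interval [n13, n14] = {n13, n14, n17}, which has 3 elements.

3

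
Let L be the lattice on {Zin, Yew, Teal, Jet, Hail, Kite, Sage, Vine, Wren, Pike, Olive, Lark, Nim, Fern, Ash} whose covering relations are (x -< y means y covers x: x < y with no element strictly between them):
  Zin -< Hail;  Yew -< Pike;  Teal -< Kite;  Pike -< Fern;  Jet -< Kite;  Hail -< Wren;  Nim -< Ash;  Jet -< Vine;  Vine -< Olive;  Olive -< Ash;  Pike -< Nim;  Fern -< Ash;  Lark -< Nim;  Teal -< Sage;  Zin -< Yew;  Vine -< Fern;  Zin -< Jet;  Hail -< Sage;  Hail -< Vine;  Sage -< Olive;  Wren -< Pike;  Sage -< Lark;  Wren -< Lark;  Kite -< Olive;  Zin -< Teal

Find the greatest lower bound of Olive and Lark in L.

Common lower bounds of {Olive, Lark}: Hail, Sage, Teal, Zin.
The greatest among these is Sage.

Sage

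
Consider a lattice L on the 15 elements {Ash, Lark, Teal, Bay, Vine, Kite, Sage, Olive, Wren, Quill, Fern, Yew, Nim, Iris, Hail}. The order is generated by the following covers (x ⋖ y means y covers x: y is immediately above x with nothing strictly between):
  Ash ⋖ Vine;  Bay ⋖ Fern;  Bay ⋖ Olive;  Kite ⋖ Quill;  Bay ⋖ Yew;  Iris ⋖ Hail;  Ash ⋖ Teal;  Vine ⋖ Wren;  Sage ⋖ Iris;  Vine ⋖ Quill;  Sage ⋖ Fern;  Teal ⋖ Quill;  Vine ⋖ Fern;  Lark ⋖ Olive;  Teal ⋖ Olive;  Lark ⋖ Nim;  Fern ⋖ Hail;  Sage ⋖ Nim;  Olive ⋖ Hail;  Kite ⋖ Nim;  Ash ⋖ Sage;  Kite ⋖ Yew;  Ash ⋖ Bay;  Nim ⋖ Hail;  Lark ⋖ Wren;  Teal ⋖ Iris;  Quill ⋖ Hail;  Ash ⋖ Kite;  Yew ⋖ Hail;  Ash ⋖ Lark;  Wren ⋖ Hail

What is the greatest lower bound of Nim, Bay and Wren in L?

Common lower bounds of {Nim, Bay, Wren}: Ash.
The greatest among these is Ash.

Ash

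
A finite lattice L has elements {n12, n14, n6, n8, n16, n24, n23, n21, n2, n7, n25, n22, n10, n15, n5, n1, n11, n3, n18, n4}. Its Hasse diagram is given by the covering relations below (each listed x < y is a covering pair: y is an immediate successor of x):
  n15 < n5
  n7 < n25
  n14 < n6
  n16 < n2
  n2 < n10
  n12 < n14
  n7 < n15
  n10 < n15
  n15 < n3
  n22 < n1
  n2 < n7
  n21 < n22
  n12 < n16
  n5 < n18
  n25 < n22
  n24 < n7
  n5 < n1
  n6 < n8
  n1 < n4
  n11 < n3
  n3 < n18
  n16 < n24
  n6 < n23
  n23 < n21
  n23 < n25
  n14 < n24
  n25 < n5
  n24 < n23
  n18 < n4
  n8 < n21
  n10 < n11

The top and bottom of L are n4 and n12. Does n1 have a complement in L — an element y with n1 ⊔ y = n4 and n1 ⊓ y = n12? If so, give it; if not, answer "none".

For every candidate y, either n1 ∨ y ≠ n4 or n1 ∧ y ≠ n12; no complement exists.

none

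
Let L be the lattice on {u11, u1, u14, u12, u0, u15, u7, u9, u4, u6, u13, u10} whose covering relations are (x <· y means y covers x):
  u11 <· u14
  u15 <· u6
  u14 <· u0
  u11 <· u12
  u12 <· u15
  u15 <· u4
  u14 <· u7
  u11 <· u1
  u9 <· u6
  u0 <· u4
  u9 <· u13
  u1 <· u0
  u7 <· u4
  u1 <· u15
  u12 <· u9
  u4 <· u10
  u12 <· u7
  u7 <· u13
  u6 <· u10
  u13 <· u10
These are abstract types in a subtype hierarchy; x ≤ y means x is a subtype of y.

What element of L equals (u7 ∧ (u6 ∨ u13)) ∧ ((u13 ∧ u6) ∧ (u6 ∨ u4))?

u6 ∨ u13 = u10
u7 ∧ u10 = u7
u13 ∧ u6 = u9
u6 ∨ u4 = u10
u9 ∧ u10 = u9
u7 ∧ u9 = u12

u12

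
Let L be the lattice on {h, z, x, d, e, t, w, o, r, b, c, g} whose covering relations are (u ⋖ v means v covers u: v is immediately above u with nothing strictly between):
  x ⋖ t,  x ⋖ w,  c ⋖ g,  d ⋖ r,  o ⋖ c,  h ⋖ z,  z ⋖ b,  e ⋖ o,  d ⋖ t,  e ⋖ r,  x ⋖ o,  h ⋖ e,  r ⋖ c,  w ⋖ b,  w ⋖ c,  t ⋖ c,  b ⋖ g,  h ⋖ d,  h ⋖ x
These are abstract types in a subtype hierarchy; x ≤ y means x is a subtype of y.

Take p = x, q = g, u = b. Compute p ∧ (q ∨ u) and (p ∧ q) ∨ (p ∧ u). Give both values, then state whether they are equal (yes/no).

x; x; yes

q ∨ u = g, so p ∧ (q ∨ u) = x ∧ g = x.
p ∧ q = x and p ∧ u = x, so (p ∧ q) ∨ (p ∧ u) = x ∨ x = x.
Equal: yes.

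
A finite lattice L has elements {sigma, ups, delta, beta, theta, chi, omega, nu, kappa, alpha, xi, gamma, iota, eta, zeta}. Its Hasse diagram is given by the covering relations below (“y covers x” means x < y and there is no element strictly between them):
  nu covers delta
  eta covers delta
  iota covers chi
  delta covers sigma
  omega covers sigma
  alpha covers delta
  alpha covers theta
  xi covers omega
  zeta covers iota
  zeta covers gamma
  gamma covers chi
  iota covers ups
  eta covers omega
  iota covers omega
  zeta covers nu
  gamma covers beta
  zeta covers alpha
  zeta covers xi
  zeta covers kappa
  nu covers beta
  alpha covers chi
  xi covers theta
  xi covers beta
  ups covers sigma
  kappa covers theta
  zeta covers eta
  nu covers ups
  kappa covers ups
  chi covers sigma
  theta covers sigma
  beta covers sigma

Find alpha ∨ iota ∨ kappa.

zeta

Common upper bounds of {alpha, iota, kappa}: zeta.
The least among these is zeta.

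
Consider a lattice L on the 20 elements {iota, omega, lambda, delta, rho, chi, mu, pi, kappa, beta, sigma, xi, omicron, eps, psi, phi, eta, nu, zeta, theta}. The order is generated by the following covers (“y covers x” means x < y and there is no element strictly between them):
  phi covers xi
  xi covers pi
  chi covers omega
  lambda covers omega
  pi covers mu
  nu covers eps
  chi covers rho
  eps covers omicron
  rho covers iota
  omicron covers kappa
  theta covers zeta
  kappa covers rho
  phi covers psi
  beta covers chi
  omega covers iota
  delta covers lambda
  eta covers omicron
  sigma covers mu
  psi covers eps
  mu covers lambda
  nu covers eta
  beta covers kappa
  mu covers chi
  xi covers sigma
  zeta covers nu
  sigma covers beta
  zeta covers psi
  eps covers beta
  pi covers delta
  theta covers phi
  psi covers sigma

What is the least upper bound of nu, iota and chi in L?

Common upper bounds of {nu, iota, chi}: nu, theta, zeta.
The least among these is nu.

nu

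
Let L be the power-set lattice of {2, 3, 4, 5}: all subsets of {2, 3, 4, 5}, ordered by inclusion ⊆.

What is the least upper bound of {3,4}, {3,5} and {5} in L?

{3,4,5}

Under ⊆, join is union: {3,4} ∪ {3,5} ∪ {5} = {3,4,5}.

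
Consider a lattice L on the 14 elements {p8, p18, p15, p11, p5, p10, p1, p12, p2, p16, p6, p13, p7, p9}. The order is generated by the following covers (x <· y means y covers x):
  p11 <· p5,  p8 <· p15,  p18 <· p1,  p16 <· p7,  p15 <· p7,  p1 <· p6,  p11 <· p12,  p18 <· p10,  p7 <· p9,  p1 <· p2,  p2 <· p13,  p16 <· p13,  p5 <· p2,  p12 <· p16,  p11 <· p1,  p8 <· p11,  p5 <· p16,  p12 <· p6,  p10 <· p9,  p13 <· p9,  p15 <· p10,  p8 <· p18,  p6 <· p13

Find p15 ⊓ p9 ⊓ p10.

Common lower bounds of {p15, p9, p10}: p15, p8.
The greatest among these is p15.

p15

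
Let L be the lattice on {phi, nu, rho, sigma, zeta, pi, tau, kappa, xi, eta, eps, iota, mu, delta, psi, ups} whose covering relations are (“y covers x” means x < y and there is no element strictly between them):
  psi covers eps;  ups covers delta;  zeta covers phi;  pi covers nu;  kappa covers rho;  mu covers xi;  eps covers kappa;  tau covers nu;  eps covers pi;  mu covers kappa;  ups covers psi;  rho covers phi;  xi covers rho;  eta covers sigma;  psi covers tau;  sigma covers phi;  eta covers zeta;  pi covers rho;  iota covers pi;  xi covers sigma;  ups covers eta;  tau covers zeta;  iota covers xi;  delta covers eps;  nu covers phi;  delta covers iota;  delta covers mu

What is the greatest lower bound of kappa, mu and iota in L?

Common lower bounds of {kappa, mu, iota}: phi, rho.
The greatest among these is rho.

rho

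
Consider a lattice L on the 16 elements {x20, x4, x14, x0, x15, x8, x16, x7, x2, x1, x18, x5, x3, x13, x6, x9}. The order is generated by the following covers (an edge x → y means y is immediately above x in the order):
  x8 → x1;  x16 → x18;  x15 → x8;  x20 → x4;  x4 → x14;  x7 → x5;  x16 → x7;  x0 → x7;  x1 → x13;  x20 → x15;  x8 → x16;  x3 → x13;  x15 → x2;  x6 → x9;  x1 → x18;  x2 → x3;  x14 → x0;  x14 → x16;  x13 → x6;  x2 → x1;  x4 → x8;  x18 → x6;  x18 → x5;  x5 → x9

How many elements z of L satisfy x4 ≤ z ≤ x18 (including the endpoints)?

6

The interval [x4, x18] = {x1, x14, x16, x18, x4, x8}, which has 6 elements.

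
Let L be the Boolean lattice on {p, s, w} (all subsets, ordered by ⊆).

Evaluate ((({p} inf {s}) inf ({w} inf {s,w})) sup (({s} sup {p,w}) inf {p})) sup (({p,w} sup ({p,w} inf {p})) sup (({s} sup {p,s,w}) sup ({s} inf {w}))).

{p} ∧ {s} = ∅
{w} ∧ {s,w} = {w}
∅ ∧ {w} = ∅
{s} ∨ {p,w} = {p,s,w}
{p,s,w} ∧ {p} = {p}
∅ ∨ {p} = {p}
{p,w} ∧ {p} = {p}
{p,w} ∨ {p} = {p,w}
{s} ∨ {p,s,w} = {p,s,w}
{s} ∧ {w} = ∅
{p,s,w} ∨ ∅ = {p,s,w}
{p,w} ∨ {p,s,w} = {p,s,w}
{p} ∨ {p,s,w} = {p,s,w}

{p,s,w}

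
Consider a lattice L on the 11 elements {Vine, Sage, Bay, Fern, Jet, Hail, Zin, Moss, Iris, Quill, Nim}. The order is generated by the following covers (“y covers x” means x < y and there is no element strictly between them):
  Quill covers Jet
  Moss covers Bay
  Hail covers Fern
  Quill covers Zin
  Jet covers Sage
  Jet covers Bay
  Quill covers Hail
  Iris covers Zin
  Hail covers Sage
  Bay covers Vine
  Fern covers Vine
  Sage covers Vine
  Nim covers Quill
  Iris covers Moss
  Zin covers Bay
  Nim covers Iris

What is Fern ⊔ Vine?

Common upper bounds of {Fern, Vine}: Fern, Hail, Nim, Quill.
The least among these is Fern.

Fern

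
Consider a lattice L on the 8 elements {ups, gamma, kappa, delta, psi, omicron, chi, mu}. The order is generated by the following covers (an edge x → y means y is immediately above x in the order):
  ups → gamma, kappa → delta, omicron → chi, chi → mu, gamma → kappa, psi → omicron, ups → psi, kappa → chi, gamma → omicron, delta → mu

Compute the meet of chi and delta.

kappa

Common lower bounds of {chi, delta}: gamma, kappa, ups.
The greatest among these is kappa.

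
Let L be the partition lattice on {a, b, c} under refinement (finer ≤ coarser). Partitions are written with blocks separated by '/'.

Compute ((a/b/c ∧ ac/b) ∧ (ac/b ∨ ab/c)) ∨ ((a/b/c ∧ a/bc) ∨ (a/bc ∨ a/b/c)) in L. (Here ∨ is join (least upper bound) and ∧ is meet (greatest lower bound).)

a/b/c ∧ ac/b = a/b/c
ac/b ∨ ab/c = abc
a/b/c ∧ abc = a/b/c
a/b/c ∧ a/bc = a/b/c
a/bc ∨ a/b/c = a/bc
a/b/c ∨ a/bc = a/bc
a/b/c ∨ a/bc = a/bc

a/bc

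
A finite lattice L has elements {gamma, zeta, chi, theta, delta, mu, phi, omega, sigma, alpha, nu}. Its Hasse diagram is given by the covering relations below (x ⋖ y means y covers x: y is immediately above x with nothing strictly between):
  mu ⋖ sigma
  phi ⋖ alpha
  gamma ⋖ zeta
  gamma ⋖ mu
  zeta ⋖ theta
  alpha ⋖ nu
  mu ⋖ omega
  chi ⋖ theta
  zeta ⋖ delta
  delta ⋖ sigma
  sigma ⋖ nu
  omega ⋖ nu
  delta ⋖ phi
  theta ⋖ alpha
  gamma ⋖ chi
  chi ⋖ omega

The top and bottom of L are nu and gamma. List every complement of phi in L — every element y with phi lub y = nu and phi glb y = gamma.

mu, omega

Need y with phi ∨ y = nu and phi ∧ y = gamma.
Checking each element gives: mu, omega.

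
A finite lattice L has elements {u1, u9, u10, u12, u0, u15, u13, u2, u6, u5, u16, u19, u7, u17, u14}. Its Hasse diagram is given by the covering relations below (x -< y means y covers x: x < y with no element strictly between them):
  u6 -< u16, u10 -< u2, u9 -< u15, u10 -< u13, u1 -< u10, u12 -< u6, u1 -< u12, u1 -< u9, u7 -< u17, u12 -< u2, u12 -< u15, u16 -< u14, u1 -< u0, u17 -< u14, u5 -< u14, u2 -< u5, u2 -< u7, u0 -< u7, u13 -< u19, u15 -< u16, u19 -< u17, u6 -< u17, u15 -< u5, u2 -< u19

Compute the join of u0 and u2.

Common upper bounds of {u0, u2}: u14, u17, u7.
The least among these is u7.

u7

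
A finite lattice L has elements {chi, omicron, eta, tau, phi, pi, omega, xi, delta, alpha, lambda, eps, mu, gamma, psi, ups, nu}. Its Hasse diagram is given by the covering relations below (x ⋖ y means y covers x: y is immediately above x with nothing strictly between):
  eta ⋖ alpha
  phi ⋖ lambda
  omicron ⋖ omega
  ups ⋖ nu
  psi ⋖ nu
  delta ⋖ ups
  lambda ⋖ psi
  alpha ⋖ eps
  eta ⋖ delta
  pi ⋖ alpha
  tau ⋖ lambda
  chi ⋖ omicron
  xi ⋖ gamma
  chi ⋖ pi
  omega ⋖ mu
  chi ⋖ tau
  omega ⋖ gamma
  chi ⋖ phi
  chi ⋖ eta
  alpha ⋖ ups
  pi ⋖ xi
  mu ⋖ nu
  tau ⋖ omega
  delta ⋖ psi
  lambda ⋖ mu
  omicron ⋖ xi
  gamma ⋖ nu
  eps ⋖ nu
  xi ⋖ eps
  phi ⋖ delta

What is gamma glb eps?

xi

Common lower bounds of {gamma, eps}: chi, omicron, pi, xi.
The greatest among these is xi.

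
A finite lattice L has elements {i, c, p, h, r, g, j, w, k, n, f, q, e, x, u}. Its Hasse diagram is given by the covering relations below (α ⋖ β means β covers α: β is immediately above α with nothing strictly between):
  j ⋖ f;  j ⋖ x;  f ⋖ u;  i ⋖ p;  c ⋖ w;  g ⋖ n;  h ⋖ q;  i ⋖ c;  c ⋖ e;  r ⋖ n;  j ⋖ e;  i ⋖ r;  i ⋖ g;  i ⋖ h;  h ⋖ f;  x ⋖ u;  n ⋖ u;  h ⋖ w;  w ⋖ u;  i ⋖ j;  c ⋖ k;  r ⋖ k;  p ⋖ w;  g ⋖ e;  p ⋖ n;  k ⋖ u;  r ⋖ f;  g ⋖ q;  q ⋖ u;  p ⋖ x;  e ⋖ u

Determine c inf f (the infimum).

Common lower bounds of {c, f}: i.
The greatest among these is i.

i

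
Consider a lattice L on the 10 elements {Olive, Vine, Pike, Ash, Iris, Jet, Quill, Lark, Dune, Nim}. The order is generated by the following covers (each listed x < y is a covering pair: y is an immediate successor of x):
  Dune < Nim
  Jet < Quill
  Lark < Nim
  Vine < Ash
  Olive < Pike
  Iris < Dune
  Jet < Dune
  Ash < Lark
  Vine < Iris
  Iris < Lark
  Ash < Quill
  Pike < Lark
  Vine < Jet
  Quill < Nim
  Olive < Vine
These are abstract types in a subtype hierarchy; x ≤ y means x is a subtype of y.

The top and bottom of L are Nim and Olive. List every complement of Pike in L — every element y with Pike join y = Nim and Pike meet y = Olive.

Dune, Jet, Quill

Need y with Pike ∨ y = Nim and Pike ∧ y = Olive.
Checking each element gives: Dune, Jet, Quill.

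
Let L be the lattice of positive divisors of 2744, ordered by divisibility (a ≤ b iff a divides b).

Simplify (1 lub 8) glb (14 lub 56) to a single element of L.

1 ∨ 8 = 8
14 ∨ 56 = 56
8 ∧ 56 = 8

8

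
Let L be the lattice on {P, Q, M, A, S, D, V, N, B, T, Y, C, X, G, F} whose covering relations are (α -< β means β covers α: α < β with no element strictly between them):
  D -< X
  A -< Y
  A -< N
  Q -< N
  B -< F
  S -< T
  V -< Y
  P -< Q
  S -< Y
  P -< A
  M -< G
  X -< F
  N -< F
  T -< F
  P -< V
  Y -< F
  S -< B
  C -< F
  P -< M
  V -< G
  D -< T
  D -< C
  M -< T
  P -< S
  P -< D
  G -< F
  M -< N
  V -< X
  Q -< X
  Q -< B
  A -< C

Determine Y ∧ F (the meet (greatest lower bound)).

Y

Common lower bounds of {Y, F}: A, P, S, V, Y.
The greatest among these is Y.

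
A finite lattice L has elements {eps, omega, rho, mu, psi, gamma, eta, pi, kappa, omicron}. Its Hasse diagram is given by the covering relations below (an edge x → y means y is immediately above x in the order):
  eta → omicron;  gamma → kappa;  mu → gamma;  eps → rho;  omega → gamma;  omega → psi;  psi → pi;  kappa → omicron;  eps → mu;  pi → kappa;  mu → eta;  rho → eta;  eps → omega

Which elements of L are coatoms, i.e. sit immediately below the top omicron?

The coatoms are exactly the elements covered by omicron: eta, kappa.

eta, kappa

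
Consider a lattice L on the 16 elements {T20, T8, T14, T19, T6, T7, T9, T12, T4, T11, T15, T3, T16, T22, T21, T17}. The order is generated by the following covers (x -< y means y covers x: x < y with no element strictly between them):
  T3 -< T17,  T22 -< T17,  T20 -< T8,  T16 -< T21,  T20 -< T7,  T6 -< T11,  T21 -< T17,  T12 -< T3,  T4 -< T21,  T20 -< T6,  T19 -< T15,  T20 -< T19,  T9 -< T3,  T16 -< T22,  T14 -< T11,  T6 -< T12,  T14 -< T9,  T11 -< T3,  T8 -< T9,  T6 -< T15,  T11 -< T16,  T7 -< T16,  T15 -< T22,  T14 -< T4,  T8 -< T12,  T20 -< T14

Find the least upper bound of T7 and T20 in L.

T7

Common upper bounds of {T7, T20}: T16, T17, T21, T22, T7.
The least among these is T7.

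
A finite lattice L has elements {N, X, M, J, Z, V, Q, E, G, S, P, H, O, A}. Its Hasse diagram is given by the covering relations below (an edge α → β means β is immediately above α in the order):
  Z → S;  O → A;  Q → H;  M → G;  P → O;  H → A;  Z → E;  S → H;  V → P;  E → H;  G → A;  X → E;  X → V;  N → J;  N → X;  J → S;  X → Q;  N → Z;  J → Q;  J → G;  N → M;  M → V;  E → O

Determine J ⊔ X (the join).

Q

Common upper bounds of {J, X}: A, H, Q.
The least among these is Q.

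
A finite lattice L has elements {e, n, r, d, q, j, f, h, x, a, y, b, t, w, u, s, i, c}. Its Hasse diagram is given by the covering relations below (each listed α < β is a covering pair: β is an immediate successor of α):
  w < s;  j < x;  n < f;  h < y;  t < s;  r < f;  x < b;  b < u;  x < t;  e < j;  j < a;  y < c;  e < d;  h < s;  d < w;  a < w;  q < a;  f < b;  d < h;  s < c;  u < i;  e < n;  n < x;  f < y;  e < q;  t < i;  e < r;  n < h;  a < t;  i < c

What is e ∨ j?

Common upper bounds of {e, j}: a, b, c, i, j, s, t, u, w, x.
The least among these is j.

j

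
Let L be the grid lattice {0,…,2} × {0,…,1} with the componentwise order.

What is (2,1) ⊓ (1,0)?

(1,0)

In a product of chains, the meet is componentwise min, giving (1,0).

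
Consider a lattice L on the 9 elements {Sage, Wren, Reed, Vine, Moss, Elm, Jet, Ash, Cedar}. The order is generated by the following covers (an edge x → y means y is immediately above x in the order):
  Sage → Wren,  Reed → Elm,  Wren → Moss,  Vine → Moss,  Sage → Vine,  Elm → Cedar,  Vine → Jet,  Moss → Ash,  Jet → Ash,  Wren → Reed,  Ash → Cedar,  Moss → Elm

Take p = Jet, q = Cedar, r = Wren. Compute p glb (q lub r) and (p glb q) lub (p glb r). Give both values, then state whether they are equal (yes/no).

q lub r = Cedar, so p glb (q lub r) = Jet glb Cedar = Jet.
p glb q = Jet and p glb r = Sage, so (p glb q) lub (p glb r) = Jet lub Sage = Jet.
Equal: yes.

Jet; Jet; yes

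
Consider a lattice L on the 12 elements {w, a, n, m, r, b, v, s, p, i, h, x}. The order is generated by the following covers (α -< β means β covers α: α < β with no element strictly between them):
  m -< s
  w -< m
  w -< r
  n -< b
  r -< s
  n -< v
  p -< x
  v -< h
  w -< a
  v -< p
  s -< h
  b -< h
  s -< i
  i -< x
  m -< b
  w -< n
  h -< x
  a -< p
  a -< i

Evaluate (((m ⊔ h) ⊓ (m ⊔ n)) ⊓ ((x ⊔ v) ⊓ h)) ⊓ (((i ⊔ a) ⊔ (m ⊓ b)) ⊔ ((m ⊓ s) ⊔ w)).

m

m ∨ h = h
m ∨ n = b
h ∧ b = b
x ∨ v = x
x ∧ h = h
b ∧ h = b
i ∨ a = i
m ∧ b = m
i ∨ m = i
m ∧ s = m
m ∨ w = m
i ∨ m = i
b ∧ i = m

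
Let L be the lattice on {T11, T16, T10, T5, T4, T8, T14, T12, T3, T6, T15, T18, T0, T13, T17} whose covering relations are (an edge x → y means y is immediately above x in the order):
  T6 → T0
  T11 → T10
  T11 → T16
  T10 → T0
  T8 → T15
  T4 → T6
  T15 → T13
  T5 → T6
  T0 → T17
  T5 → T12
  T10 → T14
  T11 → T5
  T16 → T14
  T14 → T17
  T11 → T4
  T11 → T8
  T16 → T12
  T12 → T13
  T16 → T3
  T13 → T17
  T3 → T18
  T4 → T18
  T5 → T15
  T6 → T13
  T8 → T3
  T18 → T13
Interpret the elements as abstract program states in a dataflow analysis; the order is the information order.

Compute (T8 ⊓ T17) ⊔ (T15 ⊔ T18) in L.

T8 ∧ T17 = T8
T15 ∨ T18 = T13
T8 ∨ T13 = T13

T13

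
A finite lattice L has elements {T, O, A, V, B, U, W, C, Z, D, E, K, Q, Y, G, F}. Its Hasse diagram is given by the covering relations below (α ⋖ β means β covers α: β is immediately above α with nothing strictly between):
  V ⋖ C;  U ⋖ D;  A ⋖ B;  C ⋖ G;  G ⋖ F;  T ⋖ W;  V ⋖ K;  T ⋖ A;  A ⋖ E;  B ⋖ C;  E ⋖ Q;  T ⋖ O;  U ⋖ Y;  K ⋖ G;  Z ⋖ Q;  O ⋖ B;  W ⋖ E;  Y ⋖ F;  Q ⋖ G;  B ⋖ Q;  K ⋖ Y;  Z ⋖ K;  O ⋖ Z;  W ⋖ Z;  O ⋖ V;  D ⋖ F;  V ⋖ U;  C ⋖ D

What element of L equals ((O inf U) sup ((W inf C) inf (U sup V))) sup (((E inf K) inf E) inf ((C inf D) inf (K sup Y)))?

O ∧ U = O
W ∧ C = T
U ∨ V = U
T ∧ U = T
O ∨ T = O
E ∧ K = W
W ∧ E = W
C ∧ D = C
K ∨ Y = Y
C ∧ Y = V
W ∧ V = T
O ∨ T = O

O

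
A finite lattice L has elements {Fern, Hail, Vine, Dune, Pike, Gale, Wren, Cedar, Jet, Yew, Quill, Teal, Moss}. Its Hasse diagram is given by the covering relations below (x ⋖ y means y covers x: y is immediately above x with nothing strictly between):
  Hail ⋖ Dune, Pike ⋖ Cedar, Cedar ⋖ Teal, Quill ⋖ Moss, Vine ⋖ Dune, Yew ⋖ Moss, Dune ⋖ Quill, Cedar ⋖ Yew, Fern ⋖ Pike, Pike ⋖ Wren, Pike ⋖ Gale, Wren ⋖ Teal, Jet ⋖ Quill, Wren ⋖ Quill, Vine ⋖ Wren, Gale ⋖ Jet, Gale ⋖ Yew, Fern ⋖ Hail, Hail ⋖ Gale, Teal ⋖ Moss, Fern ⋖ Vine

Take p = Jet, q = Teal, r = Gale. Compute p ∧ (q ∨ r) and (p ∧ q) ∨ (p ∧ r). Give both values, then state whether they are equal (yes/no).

q ∨ r = Moss, so p ∧ (q ∨ r) = Jet ∧ Moss = Jet.
p ∧ q = Pike and p ∧ r = Gale, so (p ∧ q) ∨ (p ∧ r) = Pike ∨ Gale = Gale.
Equal: no.

Jet; Gale; no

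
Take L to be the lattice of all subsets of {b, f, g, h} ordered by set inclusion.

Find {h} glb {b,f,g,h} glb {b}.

Under ⊆, meet is intersection: {h} ∩ {b,f,g,h} ∩ {b} = {}.

{}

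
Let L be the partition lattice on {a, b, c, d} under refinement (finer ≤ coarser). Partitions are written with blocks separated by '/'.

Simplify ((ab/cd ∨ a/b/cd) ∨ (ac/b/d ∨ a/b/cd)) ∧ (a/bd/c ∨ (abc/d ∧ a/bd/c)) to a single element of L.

ab/cd ∨ a/b/cd = ab/cd
ac/b/d ∨ a/b/cd = acd/b
ab/cd ∨ acd/b = abcd
abc/d ∧ a/bd/c = a/b/c/d
a/bd/c ∨ a/b/c/d = a/bd/c
abcd ∧ a/bd/c = a/bd/c

a/bd/c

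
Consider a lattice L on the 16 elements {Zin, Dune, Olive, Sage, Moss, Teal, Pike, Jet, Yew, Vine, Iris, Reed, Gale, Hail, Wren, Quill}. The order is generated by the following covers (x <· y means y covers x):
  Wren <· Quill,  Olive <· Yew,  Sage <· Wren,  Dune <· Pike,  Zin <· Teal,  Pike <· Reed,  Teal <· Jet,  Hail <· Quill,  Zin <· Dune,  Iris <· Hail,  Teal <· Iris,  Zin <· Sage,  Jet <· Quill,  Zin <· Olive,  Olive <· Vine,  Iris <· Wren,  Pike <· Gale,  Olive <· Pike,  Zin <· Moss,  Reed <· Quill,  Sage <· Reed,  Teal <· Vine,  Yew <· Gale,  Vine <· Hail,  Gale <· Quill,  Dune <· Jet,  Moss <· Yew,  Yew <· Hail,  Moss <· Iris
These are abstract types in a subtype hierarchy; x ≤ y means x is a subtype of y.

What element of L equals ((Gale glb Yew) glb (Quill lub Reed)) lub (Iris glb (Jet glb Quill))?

Hail

Gale ∧ Yew = Yew
Quill ∨ Reed = Quill
Yew ∧ Quill = Yew
Jet ∧ Quill = Jet
Iris ∧ Jet = Teal
Yew ∨ Teal = Hail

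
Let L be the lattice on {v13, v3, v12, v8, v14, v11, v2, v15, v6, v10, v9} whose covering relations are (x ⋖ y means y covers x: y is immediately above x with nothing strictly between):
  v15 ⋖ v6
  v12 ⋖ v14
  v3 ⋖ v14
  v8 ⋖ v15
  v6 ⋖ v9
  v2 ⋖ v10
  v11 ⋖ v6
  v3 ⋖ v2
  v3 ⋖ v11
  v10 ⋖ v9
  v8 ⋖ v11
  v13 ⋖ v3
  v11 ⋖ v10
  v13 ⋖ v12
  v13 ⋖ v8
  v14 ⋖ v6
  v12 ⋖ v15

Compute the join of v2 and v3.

v2

Common upper bounds of {v2, v3}: v10, v2, v9.
The least among these is v2.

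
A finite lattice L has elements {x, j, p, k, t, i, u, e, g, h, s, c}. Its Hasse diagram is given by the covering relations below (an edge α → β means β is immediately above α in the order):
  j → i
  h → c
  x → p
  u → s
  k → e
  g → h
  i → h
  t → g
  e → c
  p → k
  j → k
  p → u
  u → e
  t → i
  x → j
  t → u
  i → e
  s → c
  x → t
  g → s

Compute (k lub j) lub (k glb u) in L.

k

k ∨ j = k
k ∧ u = p
k ∨ p = k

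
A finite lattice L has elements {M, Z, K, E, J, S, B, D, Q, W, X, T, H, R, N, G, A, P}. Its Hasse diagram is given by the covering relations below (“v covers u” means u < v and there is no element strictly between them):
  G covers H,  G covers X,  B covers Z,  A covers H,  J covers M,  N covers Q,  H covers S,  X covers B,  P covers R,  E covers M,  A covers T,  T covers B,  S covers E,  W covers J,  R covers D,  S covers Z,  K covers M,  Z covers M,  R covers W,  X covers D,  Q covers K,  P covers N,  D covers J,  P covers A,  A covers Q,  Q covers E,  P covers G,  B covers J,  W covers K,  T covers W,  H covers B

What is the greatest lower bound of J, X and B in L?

Common lower bounds of {J, X, B}: J, M.
The greatest among these is J.

J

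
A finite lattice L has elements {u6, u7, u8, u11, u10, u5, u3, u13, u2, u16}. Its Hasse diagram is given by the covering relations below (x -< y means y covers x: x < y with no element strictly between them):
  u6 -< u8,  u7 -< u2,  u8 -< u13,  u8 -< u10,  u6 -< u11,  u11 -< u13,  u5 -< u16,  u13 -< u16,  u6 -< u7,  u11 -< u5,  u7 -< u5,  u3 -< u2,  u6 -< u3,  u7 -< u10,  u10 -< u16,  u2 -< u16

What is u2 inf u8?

Common lower bounds of {u2, u8}: u6.
The greatest among these is u6.

u6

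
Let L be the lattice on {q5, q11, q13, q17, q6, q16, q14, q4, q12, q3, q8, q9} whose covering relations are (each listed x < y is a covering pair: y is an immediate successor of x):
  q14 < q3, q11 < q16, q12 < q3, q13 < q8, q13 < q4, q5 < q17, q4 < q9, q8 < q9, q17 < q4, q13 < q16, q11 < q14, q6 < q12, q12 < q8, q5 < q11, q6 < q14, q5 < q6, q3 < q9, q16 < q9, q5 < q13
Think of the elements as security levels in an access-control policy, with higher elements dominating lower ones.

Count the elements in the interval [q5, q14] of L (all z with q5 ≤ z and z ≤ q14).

The interval [q5, q14] = {q11, q14, q5, q6}, which has 4 elements.

4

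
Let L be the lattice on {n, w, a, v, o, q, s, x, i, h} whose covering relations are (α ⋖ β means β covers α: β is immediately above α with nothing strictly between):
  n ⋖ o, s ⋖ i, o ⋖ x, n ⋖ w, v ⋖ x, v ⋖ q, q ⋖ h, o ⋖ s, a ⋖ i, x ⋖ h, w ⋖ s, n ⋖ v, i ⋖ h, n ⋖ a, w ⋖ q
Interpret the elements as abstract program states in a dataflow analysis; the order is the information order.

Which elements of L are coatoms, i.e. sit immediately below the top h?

i, q, x

The coatoms are exactly the elements covered by h: i, q, x.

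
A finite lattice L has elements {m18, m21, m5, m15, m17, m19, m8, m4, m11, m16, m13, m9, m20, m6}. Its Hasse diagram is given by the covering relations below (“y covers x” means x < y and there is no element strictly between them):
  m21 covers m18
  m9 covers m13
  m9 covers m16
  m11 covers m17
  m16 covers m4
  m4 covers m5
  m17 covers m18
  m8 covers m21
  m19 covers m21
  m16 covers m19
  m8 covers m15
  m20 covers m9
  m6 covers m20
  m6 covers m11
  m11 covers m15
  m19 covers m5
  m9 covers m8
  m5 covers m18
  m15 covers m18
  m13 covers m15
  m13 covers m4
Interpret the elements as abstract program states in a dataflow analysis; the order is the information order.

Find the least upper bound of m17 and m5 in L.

Common upper bounds of {m17, m5}: m6.
The least among these is m6.

m6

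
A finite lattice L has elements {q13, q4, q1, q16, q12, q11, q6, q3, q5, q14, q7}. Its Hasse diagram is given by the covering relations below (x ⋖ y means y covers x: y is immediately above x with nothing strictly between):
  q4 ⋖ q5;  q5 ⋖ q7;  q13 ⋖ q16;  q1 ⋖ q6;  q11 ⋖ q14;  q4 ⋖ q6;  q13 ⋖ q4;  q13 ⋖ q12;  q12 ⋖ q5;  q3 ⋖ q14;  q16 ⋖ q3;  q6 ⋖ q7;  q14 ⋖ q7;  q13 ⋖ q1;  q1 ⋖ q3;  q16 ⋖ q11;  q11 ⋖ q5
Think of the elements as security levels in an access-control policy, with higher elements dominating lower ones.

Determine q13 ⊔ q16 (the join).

Common upper bounds of {q13, q16}: q11, q14, q16, q3, q5, q7.
The least among these is q16.

q16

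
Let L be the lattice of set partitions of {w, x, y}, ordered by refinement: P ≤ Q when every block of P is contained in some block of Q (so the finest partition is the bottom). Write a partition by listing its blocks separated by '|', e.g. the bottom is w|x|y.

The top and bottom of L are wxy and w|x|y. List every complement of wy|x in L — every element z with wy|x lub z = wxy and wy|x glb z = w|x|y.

wx|y, w|xy

Need z with wy|x ∨ z = wxy and wy|x ∧ z = w|x|y.
Checking each element gives: wx|y, w|xy.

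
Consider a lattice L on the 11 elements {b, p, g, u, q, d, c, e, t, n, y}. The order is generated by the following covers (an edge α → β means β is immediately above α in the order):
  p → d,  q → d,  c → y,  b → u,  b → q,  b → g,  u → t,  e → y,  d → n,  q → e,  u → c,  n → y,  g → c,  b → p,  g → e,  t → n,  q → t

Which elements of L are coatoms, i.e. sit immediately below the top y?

c, e, n

The coatoms are exactly the elements covered by y: c, e, n.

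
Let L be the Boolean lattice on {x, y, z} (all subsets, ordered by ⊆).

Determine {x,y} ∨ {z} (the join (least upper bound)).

{x,y,z}

Under ⊆, join is union: {x,y} ∪ {z} = {x,y,z}.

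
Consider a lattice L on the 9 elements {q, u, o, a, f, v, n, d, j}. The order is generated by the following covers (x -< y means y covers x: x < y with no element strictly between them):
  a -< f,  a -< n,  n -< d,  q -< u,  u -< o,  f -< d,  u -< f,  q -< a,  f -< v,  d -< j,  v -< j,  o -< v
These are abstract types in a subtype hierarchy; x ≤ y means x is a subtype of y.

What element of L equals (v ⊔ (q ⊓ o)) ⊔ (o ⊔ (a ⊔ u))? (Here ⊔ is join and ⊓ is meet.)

q ∧ o = q
v ∨ q = v
a ∨ u = f
o ∨ f = v
v ∨ v = v

v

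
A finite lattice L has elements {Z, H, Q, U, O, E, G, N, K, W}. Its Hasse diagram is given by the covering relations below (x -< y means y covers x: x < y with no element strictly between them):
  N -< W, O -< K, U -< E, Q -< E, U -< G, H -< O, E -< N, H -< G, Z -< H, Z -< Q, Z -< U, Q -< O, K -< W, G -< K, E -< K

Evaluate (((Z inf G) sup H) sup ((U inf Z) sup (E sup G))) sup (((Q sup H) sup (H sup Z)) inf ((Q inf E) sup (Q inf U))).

Z ∧ G = Z
Z ∨ H = H
U ∧ Z = Z
E ∨ G = K
Z ∨ K = K
H ∨ K = K
Q ∨ H = O
H ∨ Z = H
O ∨ H = O
Q ∧ E = Q
Q ∧ U = Z
Q ∨ Z = Q
O ∧ Q = Q
K ∨ Q = K

K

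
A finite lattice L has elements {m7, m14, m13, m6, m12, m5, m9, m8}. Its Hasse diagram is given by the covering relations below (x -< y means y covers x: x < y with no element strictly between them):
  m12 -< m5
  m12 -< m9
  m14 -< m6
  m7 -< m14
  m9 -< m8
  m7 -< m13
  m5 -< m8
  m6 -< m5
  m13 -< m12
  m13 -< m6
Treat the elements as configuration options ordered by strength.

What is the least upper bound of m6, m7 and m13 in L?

Common upper bounds of {m6, m7, m13}: m5, m6, m8.
The least among these is m6.

m6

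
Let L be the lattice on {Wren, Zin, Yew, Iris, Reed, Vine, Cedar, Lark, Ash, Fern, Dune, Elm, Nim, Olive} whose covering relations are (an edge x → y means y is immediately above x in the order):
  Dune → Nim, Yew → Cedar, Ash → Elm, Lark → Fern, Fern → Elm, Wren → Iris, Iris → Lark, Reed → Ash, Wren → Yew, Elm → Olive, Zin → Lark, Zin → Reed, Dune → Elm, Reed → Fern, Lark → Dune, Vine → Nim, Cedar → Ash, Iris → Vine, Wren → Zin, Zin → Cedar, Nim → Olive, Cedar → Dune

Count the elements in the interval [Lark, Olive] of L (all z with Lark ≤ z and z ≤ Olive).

6

The interval [Lark, Olive] = {Dune, Elm, Fern, Lark, Nim, Olive}, which has 6 elements.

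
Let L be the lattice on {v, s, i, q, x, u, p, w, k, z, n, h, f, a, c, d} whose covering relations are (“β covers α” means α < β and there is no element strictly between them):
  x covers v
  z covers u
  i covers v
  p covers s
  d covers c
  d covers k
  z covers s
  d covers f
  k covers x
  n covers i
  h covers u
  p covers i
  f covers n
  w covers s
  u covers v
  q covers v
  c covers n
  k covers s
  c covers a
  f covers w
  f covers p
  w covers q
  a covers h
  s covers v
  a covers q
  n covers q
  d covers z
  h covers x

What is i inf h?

Common lower bounds of {i, h}: v.
The greatest among these is v.

v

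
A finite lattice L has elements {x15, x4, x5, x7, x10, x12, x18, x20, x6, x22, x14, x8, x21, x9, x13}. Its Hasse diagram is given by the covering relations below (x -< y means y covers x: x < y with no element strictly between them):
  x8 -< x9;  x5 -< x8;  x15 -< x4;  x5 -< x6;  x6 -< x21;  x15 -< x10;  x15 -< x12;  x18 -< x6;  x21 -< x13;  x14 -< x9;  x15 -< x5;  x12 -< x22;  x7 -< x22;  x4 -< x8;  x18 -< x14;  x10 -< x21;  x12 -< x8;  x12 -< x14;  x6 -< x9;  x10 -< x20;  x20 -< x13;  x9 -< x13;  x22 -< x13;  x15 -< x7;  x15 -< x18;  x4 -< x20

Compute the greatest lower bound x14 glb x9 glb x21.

Common lower bounds of {x14, x9, x21}: x15, x18.
The greatest among these is x18.

x18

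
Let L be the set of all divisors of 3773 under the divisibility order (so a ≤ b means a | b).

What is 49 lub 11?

In the divisibility order, the join is the least common multiple: lcm(49, 11) = 539.

539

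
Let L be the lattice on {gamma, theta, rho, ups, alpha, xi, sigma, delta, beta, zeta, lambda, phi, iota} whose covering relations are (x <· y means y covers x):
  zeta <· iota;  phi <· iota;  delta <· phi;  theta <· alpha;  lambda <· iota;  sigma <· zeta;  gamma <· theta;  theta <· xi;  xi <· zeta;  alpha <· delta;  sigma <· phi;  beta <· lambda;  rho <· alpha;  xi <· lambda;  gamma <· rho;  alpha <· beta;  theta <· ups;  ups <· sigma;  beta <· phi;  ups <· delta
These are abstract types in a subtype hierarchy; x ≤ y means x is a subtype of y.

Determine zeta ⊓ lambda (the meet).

Common lower bounds of {zeta, lambda}: gamma, theta, xi.
The greatest among these is xi.

xi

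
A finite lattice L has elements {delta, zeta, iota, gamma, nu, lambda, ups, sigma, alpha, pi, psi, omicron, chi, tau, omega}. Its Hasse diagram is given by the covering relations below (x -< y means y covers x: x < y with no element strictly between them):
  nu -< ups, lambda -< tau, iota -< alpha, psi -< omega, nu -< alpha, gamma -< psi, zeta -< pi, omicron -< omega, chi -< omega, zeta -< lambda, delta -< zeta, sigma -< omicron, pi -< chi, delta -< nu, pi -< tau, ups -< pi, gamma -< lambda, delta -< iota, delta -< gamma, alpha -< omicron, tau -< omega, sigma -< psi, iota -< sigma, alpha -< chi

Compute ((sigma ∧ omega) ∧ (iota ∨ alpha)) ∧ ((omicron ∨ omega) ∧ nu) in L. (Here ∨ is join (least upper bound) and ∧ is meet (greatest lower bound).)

delta

sigma ∧ omega = sigma
iota ∨ alpha = alpha
sigma ∧ alpha = iota
omicron ∨ omega = omega
omega ∧ nu = nu
iota ∧ nu = delta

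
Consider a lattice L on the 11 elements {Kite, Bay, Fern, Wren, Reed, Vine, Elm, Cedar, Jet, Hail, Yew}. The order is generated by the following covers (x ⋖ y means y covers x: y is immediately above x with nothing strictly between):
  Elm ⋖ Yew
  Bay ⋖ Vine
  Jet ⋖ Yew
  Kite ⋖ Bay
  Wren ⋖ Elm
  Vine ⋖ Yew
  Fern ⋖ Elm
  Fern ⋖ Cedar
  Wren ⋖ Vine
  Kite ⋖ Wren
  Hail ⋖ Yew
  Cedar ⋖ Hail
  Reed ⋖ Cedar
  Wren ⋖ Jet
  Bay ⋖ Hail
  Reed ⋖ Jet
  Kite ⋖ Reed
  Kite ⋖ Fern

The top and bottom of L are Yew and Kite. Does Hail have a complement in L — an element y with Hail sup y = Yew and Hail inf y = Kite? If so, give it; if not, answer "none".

Wren

Need y with Hail ∨ y = Yew and Hail ∧ y = Kite.
Checking each element gives: Wren.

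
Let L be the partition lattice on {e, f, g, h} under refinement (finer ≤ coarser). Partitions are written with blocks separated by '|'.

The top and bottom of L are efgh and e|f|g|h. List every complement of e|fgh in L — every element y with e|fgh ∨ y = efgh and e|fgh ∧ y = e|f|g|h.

ef|g|h, eg|f|h, eh|f|g

Need y with e|fgh ∨ y = efgh and e|fgh ∧ y = e|f|g|h.
Checking each element gives: ef|g|h, eg|f|h, eh|f|g.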